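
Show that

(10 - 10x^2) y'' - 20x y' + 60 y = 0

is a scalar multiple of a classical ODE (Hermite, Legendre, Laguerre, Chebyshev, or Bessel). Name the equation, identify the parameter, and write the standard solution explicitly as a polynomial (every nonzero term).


All three coefficients share the factor 10; dividing through by 10 gives  (1 - x^2) y'' - 2x y' + 6 y = 0.
This matches the Legendre equation (1 - x^2) y'' - 2x y' + n(n+1) y = 0 (note the -2x y' term) with n(n+1) = 6, so n = 2; the polynomial solution is P_2(x).
With y = sum_k a_k x^k, matching x^k gives (k+2)(k+1) a_{k+2} = [k(k+1) - n(n+1)] a_k = (k - 2)(k + 3) a_k. The right side vanishes at k = 2, so the series with the parity of 2 terminates at degree 2.
Standard normalization (P_n(1) = 1): leading coefficient (2n)!/(2^n (n!)^2) = 24/(4*4) = 3/2, so a_2 = 3/2. Work downward with a_k = (k+1)(k+2) a_{k+2} / ((k - 2)(k + 3)):
  a_0 = (1)(2)(3/2) / ((0 - 2)(0 + 3)) = 3/(-6) = -1/2
Hence P_2(x) = 3 x^2/2 - 1/2.

P_2(x); series = 3 x^2/2 - 1/2


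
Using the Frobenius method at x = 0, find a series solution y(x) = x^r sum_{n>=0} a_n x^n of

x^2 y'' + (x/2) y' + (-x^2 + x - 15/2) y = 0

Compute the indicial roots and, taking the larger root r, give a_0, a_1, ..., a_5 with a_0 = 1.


Write in Frobenius form y'' + (p(x)/x) y' + (q(x)/x^2) y = 0:
  p(x) = 1/2,  q(x) = -x^2 + x - 15/2.
Indicial equation: r(r-1) + (1/2) r + (-15/2) = 0 -> roots r_1 = 3, r_2 = -5/2.
Take r = r_1 = 3. Let y(x) = x^r sum_{n>=0} a_n x^n with a_0 = 1.
Substitute y = x^r sum a_n x^n and match x^{r+n}. The recurrence is
  D(n) a_n + 1 a_{n-1} - 1 a_{n-2} = 0,  where D(n) = (r+n)(r+n-1) + (1/2)(r+n) + (-15/2).
  a_n = [-1 a_{n-1} + 1 a_{n-2}] / D(n).
Since the indicial polynomial factors as (r - r_1)(r - r_2), D(n) = (r_1 + n - r_1)(r_1 + n - r_2) = n(n + 11/2).
Evaluating step by step (a_0 = 1):
  n = 1: D(1) = 1(1 + 11/2) = 13/2; numerator = -1(1) = -1; a_1 = (-1)/(13/2) = -2/13
  n = 2: D(2) = 2(2 + 11/2) = 15; numerator = -1(-2/13) + 1(1) = 15/13; a_2 = (15/13)/(15) = 1/13
  n = 3: D(3) = 3(3 + 11/2) = 51/2; numerator = -1(1/13) + 1(-2/13) = -3/13; a_3 = (-3/13)/(51/2) = -2/221
  n = 4: D(4) = 4(4 + 11/2) = 38; numerator = -1(-2/221) + 1(1/13) = 19/221; a_4 = (19/221)/(38) = 1/442
  n = 5: D(5) = 5(5 + 11/2) = 105/2; numerator = -1(1/442) + 1(-2/221) = -5/442; a_5 = (-5/442)/(105/2) = -1/4641

r = 3; a_0 = 1; a_1 = -2/13; a_2 = 1/13; a_3 = -2/221; a_4 = 1/442; a_5 = -1/4641


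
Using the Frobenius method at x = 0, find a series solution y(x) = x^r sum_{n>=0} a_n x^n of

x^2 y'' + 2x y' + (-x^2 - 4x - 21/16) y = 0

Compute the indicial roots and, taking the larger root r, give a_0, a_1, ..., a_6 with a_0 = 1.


Write in Frobenius form y'' + (p(x)/x) y' + (q(x)/x^2) y = 0:
  p(x) = 2,  q(x) = -x^2 - 4x - 21/16.
Indicial equation: r(r-1) + (2) r + (-21/16) = 0 -> roots r_1 = 3/4, r_2 = -7/4.
Take r = r_1 = 3/4. Let y(x) = x^r sum_{n>=0} a_n x^n with a_0 = 1.
Substitute y = x^r sum a_n x^n and match x^{r+n}. The recurrence is
  D(n) a_n - 4 a_{n-1} - 1 a_{n-2} = 0,  where D(n) = (r+n)(r+n-1) + (2)(r+n) + (-21/16).
  a_n = [4 a_{n-1} + 1 a_{n-2}] / D(n).
Since the indicial polynomial factors as (r - r_1)(r - r_2), D(n) = (r_1 + n - r_1)(r_1 + n - r_2) = n(n + 5/2).
Evaluating step by step (a_0 = 1):
  n = 1: D(1) = 1(1 + 5/2) = 7/2; numerator = 4(1) = 4; a_1 = (4)/(7/2) = 8/7
  n = 2: D(2) = 2(2 + 5/2) = 9; numerator = 4(8/7) + 1(1) = 39/7; a_2 = (39/7)/(9) = 13/21
  n = 3: D(3) = 3(3 + 5/2) = 33/2; numerator = 4(13/21) + 1(8/7) = 76/21; a_3 = (76/21)/(33/2) = 152/693
  n = 4: D(4) = 4(4 + 5/2) = 26; numerator = 4(152/693) + 1(13/21) = 1037/693; a_4 = (1037/693)/(26) = 1037/18018
  n = 5: D(5) = 5(5 + 5/2) = 75/2; numerator = 4(1037/18018) + 1(152/693) = 450/1001; a_5 = (450/1001)/(75/2) = 12/1001
  n = 6: D(6) = 6(6 + 5/2) = 51; numerator = 4(12/1001) + 1(1037/18018) = 1901/18018; a_6 = (1901/18018)/(51) = 1901/918918

r = 3/4; a_0 = 1; a_1 = 8/7; a_2 = 13/21; a_3 = 152/693; a_4 = 1037/18018; a_5 = 12/1001; a_6 = 1901/918918


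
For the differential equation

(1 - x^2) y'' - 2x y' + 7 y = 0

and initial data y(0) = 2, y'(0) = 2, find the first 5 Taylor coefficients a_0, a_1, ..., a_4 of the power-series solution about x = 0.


Ansatz: y(x) = sum_{n>=0} a_n x^n, so y'(x) = sum_{n>=1} n a_n x^(n-1) and y''(x) = sum_{n>=2} n(n-1) a_n x^(n-2).
Substitute into P(x) y'' + Q(x) y' + R(x) y = 0 with P(x) = 1 - x^2, Q(x) = -2x, R(x) = 7, and match powers of x.
Initial conditions: a_0 = 2, a_1 = 2.
Setting the coefficient of each power of x to zero and solving order by order (substituting the coefficients already found):
  x^0: 2 a_2 + 7 a_0 = 0  ->  2 a_2 = -7 a_0 = -14  ->  a_2 = -7
  x^1: 6 a_3 + 5 a_1 = 0  ->  6 a_3 = -5 a_1 = -10  ->  a_3 = -5/3
  x^2: 12 a_4 + a_2 = 0  ->  12 a_4 = -a_2 = 7  ->  a_4 = 7/12
Truncated series: y(x) = 2 + 2 x - 7 x^2 - (5/3) x^3 + (7/12) x^4 + O(x^5).

a_0 = 2; a_1 = 2; a_2 = -7; a_3 = -5/3; a_4 = 7/12


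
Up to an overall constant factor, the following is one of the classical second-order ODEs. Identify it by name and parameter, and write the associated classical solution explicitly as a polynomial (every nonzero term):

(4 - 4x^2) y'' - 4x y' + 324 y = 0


All three coefficients share the factor 4; dividing through by 4 gives  (1 - x^2) y'' - x y' + 81 y = 0.
This matches the Chebyshev equation (1 - x^2) y'' - x y' + n^2 y = 0 (note the -x y' term, not -2x y') with n^2 = 81, so n = 9; the polynomial solution is T_9(x).
With y = sum_k a_k x^k, matching x^k gives (k+2)(k+1) a_{k+2} = (k^2 - n^2) a_k = (k - 9)(k + 9) a_k. The right side vanishes at k = 9, so the series with the parity of 9 terminates at degree 9.
Standard normalization: leading coefficient of T_n is 2^(n-1), so a_9 = 2^8 = 256. Work downward with a_k = (k+1)(k+2) a_{k+2} / ((k - 9)(k + 9)):
  a_7 = (8)(9)(256) / ((7 - 9)(7 + 9)) = 18432/(-32) = -576
  a_5 = (6)(7)(-576) / ((5 - 9)(5 + 9)) = -24192/(-56) = 432
  a_3 = (4)(5)(432) / ((3 - 9)(3 + 9)) = 8640/(-72) = -120
  a_1 = (2)(3)(-120) / ((1 - 9)(1 + 9)) = -720/(-80) = 9
Hence T_9(x) = 256 x^9 - 576 x^7 + 432 x^5 - 120 x^3 + 9 x.

T_9(x); series = 256 x^9 - 576 x^7 + 432 x^5 - 120 x^3 + 9 x


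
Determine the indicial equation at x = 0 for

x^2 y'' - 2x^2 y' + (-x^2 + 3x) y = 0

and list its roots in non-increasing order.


Divide by x^2 to reach normal form y'' + P_1(x) y' + P_2(x) y = 0 with P_1(x) = -2 and P_2(x) = -1 + 3/x.
x = 0 is a singular point because the y-coefficient -1 + 3/x has a pole at x = 0.
It is a regular singular point because x P_1(x) = p(x) = -2x and x^2 P_2(x) = q(x) = -x^2 + 3x are polynomials, hence analytic at x = 0.
p(0) = 0,  q(0) = 0.
Indicial equation: r(r-1) + p(0) r + q(0) = 0, i.e. r^2 + (p(0) - 1) r + q(0) = 0, i.e. r^2 - 1 r = 0.
Discriminant: (-1)^2 - 4(0) = 1, so r = (1 ± 1)/2.
Solving: r_1 = 1, r_2 = 0.

indicial: r^2 - 1 r = 0; roots r_1 = 1, r_2 = 0


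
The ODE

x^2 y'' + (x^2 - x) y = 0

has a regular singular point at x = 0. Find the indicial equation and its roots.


Divide by x^2 to reach normal form y'' + P_1(x) y' + P_2(x) y = 0 with P_1(x) = 0 and P_2(x) = 1 - 1/x.
x = 0 is a singular point because the y-coefficient 1 - 1/x has a pole at x = 0.
It is a regular singular point because x P_1(x) = p(x) = 0 and x^2 P_2(x) = q(x) = x^2 - x are polynomials, hence analytic at x = 0.
p(0) = 0,  q(0) = 0.
Indicial equation: r(r-1) + p(0) r + q(0) = 0, i.e. r^2 + (p(0) - 1) r + q(0) = 0, i.e. r^2 - 1 r = 0.
Discriminant: (-1)^2 - 4(0) = 1, so r = (1 ± 1)/2.
Solving: r_1 = 1, r_2 = 0.

indicial: r^2 - 1 r = 0; roots r_1 = 1, r_2 = 0


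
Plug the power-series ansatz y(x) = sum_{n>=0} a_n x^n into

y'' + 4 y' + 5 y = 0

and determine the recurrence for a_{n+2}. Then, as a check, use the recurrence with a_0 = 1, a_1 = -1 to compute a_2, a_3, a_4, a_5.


Substitute y = sum_n a_n x^n.
y''(x) has coefficient (n+2)(n+1) a_{n+2} at x^n;
4 y'(x) has coefficient 4 (n+1) a_{n+1} at x^n;
5 y(x) has coefficient 5 a_n at x^n.
Matching x^n: (n+2)(n+1) a_{n+2} + 4 (n+1) a_{n+1} + 5 a_n = 0.
Thus a_{n+2} = [-4 (n+1) a_{n+1} - 5 a_n] / ((n+1)(n+2)).

Check with a_0 = 1, a_1 = -1 (apply the recurrence for n = 0, 1, 2, 3): a_0 = 1, a_1 = -1, a_2 = -1/2, a_3 = 3/2, a_4 = -31/24, a_5 = 79/120.

a_(n+2) = [-4 (n+1) a_(n+1) - 5 a_n] / ((n+1)(n+2)); check: a_0 = 1, a_1 = -1, a_2 = -1/2, a_3 = 3/2, a_4 = -31/24, a_5 = 79/120


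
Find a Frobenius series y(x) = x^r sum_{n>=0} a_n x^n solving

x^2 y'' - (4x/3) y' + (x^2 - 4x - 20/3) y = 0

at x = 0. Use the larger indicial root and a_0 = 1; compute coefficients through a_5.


Write in Frobenius form y'' + (p(x)/x) y' + (q(x)/x^2) y = 0:
  p(x) = -4/3,  q(x) = x^2 - 4x - 20/3.
Indicial equation: r(r-1) + (-4/3) r + (-20/3) = 0 -> roots r_1 = 4, r_2 = -5/3.
Take r = r_1 = 4. Let y(x) = x^r sum_{n>=0} a_n x^n with a_0 = 1.
Substitute y = x^r sum a_n x^n and match x^{r+n}. The recurrence is
  D(n) a_n - 4 a_{n-1} + 1 a_{n-2} = 0,  where D(n) = (r+n)(r+n-1) + (-4/3)(r+n) + (-20/3).
  a_n = [4 a_{n-1} - 1 a_{n-2}] / D(n).
Since the indicial polynomial factors as (r - r_1)(r - r_2), D(n) = (r_1 + n - r_1)(r_1 + n - r_2) = n(n + 17/3).
Evaluating step by step (a_0 = 1):
  n = 1: D(1) = 1(1 + 17/3) = 20/3; numerator = 4(1) = 4; a_1 = (4)/(20/3) = 3/5
  n = 2: D(2) = 2(2 + 17/3) = 46/3; numerator = 4(3/5) - 1(1) = 7/5; a_2 = (7/5)/(46/3) = 21/230
  n = 3: D(3) = 3(3 + 17/3) = 26; numerator = 4(21/230) - 1(3/5) = -27/115; a_3 = (-27/115)/(26) = -27/2990
  n = 4: D(4) = 4(4 + 17/3) = 116/3; numerator = 4(-27/2990) - 1(21/230) = -381/2990; a_4 = (-381/2990)/(116/3) = -1143/346840
  n = 5: D(5) = 5(5 + 17/3) = 160/3; numerator = 4(-1143/346840) - 1(-27/2990) = -36/8671; a_5 = (-36/8671)/(160/3) = -27/346840

r = 4; a_0 = 1; a_1 = 3/5; a_2 = 21/230; a_3 = -27/2990; a_4 = -1143/346840; a_5 = -27/346840


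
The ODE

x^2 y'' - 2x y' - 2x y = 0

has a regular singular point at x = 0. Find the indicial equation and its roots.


Divide by x^2 to reach normal form y'' + P_1(x) y' + P_2(x) y = 0 with P_1(x) = -2/x and P_2(x) = -2/x.
x = 0 is a singular point because the y'-coefficient -2/x has a pole at x = 0 and the y-coefficient -2/x has a pole at x = 0.
It is a regular singular point because x P_1(x) = p(x) = -2 and x^2 P_2(x) = q(x) = -2x are polynomials, hence analytic at x = 0.
p(0) = -2,  q(0) = 0.
Indicial equation: r(r-1) + p(0) r + q(0) = 0, i.e. r^2 + (p(0) - 1) r + q(0) = 0, i.e. r^2 - 3 r = 0.
Discriminant: (-3)^2 - 4(0) = 9, so r = (3 ± 3)/2.
Solving: r_1 = 3, r_2 = 0.

indicial: r^2 - 3 r = 0; roots r_1 = 3, r_2 = 0


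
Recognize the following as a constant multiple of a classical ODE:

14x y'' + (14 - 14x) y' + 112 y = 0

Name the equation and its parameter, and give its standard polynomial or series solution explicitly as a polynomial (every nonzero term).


All three coefficients share the factor 14; dividing through by 14 gives  x y'' + (1 - x) y' + 8 y = 0.
This matches the Laguerre equation x y'' + (1 - x) y' + n y = 0 with n = 8; the polynomial solution is L_8(x).
With y = sum_k a_k x^k, matching x^k gives (k+1)k a_{k+1} + (k+1) a_{k+1} - k a_k + n a_k = 0, i.e. (k+1)^2 a_{k+1} = (k - n) a_k = (k - 8) a_k. The right side vanishes at k = 8, so the series terminates at degree 8.
Standard normalization L_n(0) = 1 gives a_0 = 1. Work upward with a_{k+1} = (k - 8) a_k / (k+1)^2:
  a_1 = (0 - 8)(1) / 1^2 = -8/1 = -8
  a_2 = (1 - 8)(-8) / 2^2 = 56/4 = 14
  a_3 = (2 - 8)(14) / 3^2 = -84/9 = -28/3
  a_4 = (3 - 8)(-28/3) / 4^2 = (140/3)/16 = 35/12
  a_5 = (4 - 8)(35/12) / 5^2 = (-35/3)/25 = -7/15
  a_6 = (5 - 8)(-7/15) / 6^2 = (7/5)/36 = 7/180
  a_7 = (6 - 8)(7/180) / 7^2 = (-7/90)/49 = -1/630
  a_8 = (7 - 8)(-1/630) / 8^2 = (1/630)/64 = 1/40320
Hence L_8(x) = x^8/40320 - x^7/630 + 7 x^6/180 - 7 x^5/15 + 35 x^4/12 - 28 x^3/3 + 14 x^2 - 8 x + 1.

L_8(x); series = x^8/40320 - x^7/630 + 7 x^6/180 - 7 x^5/15 + 35 x^4/12 - 28 x^3/3 + 14 x^2 - 8 x + 1


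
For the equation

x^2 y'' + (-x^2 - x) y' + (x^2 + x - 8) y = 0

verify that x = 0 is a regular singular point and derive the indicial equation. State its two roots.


Divide by x^2 to reach normal form y'' + P_1(x) y' + P_2(x) y = 0 with P_1(x) = -1 - 1/x and P_2(x) = 1 + 1/x - 8/x^2.
x = 0 is a singular point because the y'-coefficient -1 - 1/x has a pole at x = 0 and the y-coefficient 1 + 1/x - 8/x^2 has a pole at x = 0.
It is a regular singular point because x P_1(x) = p(x) = -x - 1 and x^2 P_2(x) = q(x) = x^2 + x - 8 are polynomials, hence analytic at x = 0.
p(0) = -1,  q(0) = -8.
Indicial equation: r(r-1) + p(0) r + q(0) = 0, i.e. r^2 + (p(0) - 1) r + q(0) = 0, i.e. r^2 - 2 r - 8 = 0.
Discriminant: (-2)^2 - 4(-8) = 36, so r = (2 ± 6)/2.
Solving: r_1 = 4, r_2 = -2.

indicial: r^2 - 2 r - 8 = 0; roots r_1 = 4, r_2 = -2


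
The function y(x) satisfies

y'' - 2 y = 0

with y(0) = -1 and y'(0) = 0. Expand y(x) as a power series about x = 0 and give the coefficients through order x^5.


Ansatz: y(x) = sum_{n>=0} a_n x^n, so y'(x) = sum_{n>=1} n a_n x^(n-1) and y''(x) = sum_{n>=2} n(n-1) a_n x^(n-2).
Substitute into P(x) y'' + Q(x) y' + R(x) y = 0 with P(x) = 1, Q(x) = 0, R(x) = -2, and match powers of x.
Initial conditions: a_0 = -1, a_1 = 0.
Setting the coefficient of each power of x to zero and solving order by order (substituting the coefficients already found):
  x^0: 2 a_2 - 2 a_0 = 0  ->  2 a_2 = 2 a_0 = -2  ->  a_2 = -1
  x^1: 6 a_3 - 2 a_1 = 0  ->  6 a_3 = 2 a_1 = 0  ->  a_3 = 0
  x^2: 12 a_4 - 2 a_2 = 0  ->  12 a_4 = 2 a_2 = -2  ->  a_4 = -1/6
  x^3: 20 a_5 - 2 a_3 = 0  ->  20 a_5 = 2 a_3 = 0  ->  a_5 = 0
Truncated series: y(x) = -1 - x^2 - (1/6) x^4 + O(x^6).

a_0 = -1; a_1 = 0; a_2 = -1; a_3 = 0; a_4 = -1/6; a_5 = 0


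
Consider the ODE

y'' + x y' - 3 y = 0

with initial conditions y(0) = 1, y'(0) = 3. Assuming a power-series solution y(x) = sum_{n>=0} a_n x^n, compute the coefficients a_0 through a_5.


Ansatz: y(x) = sum_{n>=0} a_n x^n, so y'(x) = sum_{n>=1} n a_n x^(n-1) and y''(x) = sum_{n>=2} n(n-1) a_n x^(n-2).
Substitute into P(x) y'' + Q(x) y' + R(x) y = 0 with P(x) = 1, Q(x) = x, R(x) = -3, and match powers of x.
Initial conditions: a_0 = 1, a_1 = 3.
Setting the coefficient of each power of x to zero and solving order by order (substituting the coefficients already found):
  x^0: 2 a_2 - 3 a_0 = 0  ->  2 a_2 = 3 a_0 = 3  ->  a_2 = 3/2
  x^1: 6 a_3 - 2 a_1 = 0  ->  6 a_3 = 2 a_1 = 6  ->  a_3 = 1
  x^2: 12 a_4 - a_2 = 0  ->  12 a_4 = a_2 = 3/2  ->  a_4 = 1/8
  x^3: 20 a_5 = 0  ->  a_5 = 0
Truncated series: y(x) = 1 + 3 x + (3/2) x^2 + x^3 + (1/8) x^4 + O(x^6).

a_0 = 1; a_1 = 3; a_2 = 3/2; a_3 = 1; a_4 = 1/8; a_5 = 0


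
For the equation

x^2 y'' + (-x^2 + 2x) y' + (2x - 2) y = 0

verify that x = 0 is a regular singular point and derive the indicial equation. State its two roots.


Divide by x^2 to reach normal form y'' + P_1(x) y' + P_2(x) y = 0 with P_1(x) = -1 + 2/x and P_2(x) = 2/x - 2/x^2.
x = 0 is a singular point because the y'-coefficient -1 + 2/x has a pole at x = 0 and the y-coefficient 2/x - 2/x^2 has a pole at x = 0.
It is a regular singular point because x P_1(x) = p(x) = 2 - x and x^2 P_2(x) = q(x) = 2x - 2 are polynomials, hence analytic at x = 0.
p(0) = 2,  q(0) = -2.
Indicial equation: r(r-1) + p(0) r + q(0) = 0, i.e. r^2 + (p(0) - 1) r + q(0) = 0, i.e. r^2 + 1 r - 2 = 0.
Discriminant: (1)^2 - 4(-2) = 9, so r = (-1 ± 3)/2.
Solving: r_1 = 1, r_2 = -2.

indicial: r^2 + 1 r - 2 = 0; roots r_1 = 1, r_2 = -2


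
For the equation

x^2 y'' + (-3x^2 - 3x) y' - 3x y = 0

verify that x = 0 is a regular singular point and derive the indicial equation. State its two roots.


Divide by x^2 to reach normal form y'' + P_1(x) y' + P_2(x) y = 0 with P_1(x) = -3 - 3/x and P_2(x) = -3/x.
x = 0 is a singular point because the y'-coefficient -3 - 3/x has a pole at x = 0 and the y-coefficient -3/x has a pole at x = 0.
It is a regular singular point because x P_1(x) = p(x) = -3x - 3 and x^2 P_2(x) = q(x) = -3x are polynomials, hence analytic at x = 0.
p(0) = -3,  q(0) = 0.
Indicial equation: r(r-1) + p(0) r + q(0) = 0, i.e. r^2 + (p(0) - 1) r + q(0) = 0, i.e. r^2 - 4 r = 0.
Discriminant: (-4)^2 - 4(0) = 16, so r = (4 ± 4)/2.
Solving: r_1 = 4, r_2 = 0.

indicial: r^2 - 4 r = 0; roots r_1 = 4, r_2 = 0


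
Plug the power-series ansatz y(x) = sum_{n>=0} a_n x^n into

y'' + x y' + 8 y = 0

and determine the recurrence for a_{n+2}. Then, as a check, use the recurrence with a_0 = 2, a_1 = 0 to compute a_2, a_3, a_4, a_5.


Substitute y = sum_n a_n x^n.
y''(x) has coefficient (n+2)(n+1) a_{n+2} at x^n;
x y'(x) has coefficient n a_n at x^n (shift);
8 y(x) has coefficient 8 a_n at x^n.
Matching x^n: (n+2)(n+1) a_{n+2} + (n + 8) a_n = 0.
Thus a_{n+2} = (-n - 8) / ((n+1)(n+2)) * a_n.

Check with a_0 = 2, a_1 = 0 (apply the recurrence for n = 0, 1, 2, 3): a_0 = 2, a_1 = 0, a_2 = -8, a_3 = 0, a_4 = 20/3, a_5 = 0.

a_(n+2) = (-n - 8) / ((n+1)(n+2)) * a_n; check: a_0 = 2, a_1 = 0, a_2 = -8, a_3 = 0, a_4 = 20/3, a_5 = 0


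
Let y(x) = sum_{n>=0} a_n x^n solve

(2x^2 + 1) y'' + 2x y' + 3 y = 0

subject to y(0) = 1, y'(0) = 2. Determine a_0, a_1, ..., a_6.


Ansatz: y(x) = sum_{n>=0} a_n x^n, so y'(x) = sum_{n>=1} n a_n x^(n-1) and y''(x) = sum_{n>=2} n(n-1) a_n x^(n-2).
Substitute into P(x) y'' + Q(x) y' + R(x) y = 0 with P(x) = 2x^2 + 1, Q(x) = 2x, R(x) = 3, and match powers of x.
Initial conditions: a_0 = 1, a_1 = 2.
Setting the coefficient of each power of x to zero and solving order by order (substituting the coefficients already found):
  x^0: 2 a_2 + 3 a_0 = 0  ->  2 a_2 = -3 a_0 = -3  ->  a_2 = -3/2
  x^1: 6 a_3 + 5 a_1 = 0  ->  6 a_3 = -5 a_1 = -10  ->  a_3 = -5/3
  x^2: 12 a_4 + 11 a_2 = 0  ->  12 a_4 = -11 a_2 = 33/2  ->  a_4 = 11/8
  x^3: 20 a_5 + 21 a_3 = 0  ->  20 a_5 = -21 a_3 = 35  ->  a_5 = 7/4
  x^4: 30 a_6 + 35 a_4 = 0  ->  30 a_6 = -35 a_4 = -385/8  ->  a_6 = -77/48
Truncated series: y(x) = 1 + 2 x - (3/2) x^2 - (5/3) x^3 + (11/8) x^4 + (7/4) x^5 - (77/48) x^6 + O(x^7).

a_0 = 1; a_1 = 2; a_2 = -3/2; a_3 = -5/3; a_4 = 11/8; a_5 = 7/4; a_6 = -77/48


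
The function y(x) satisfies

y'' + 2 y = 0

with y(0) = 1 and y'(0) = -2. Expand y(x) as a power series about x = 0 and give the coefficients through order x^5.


Ansatz: y(x) = sum_{n>=0} a_n x^n, so y'(x) = sum_{n>=1} n a_n x^(n-1) and y''(x) = sum_{n>=2} n(n-1) a_n x^(n-2).
Substitute into P(x) y'' + Q(x) y' + R(x) y = 0 with P(x) = 1, Q(x) = 0, R(x) = 2, and match powers of x.
Initial conditions: a_0 = 1, a_1 = -2.
Setting the coefficient of each power of x to zero and solving order by order (substituting the coefficients already found):
  x^0: 2 a_2 + 2 a_0 = 0  ->  2 a_2 = -2 a_0 = -2  ->  a_2 = -1
  x^1: 6 a_3 + 2 a_1 = 0  ->  6 a_3 = -2 a_1 = 4  ->  a_3 = 2/3
  x^2: 12 a_4 + 2 a_2 = 0  ->  12 a_4 = -2 a_2 = 2  ->  a_4 = 1/6
  x^3: 20 a_5 + 2 a_3 = 0  ->  20 a_5 = -2 a_3 = -4/3  ->  a_5 = -1/15
Truncated series: y(x) = 1 - 2 x - x^2 + (2/3) x^3 + (1/6) x^4 - (1/15) x^5 + O(x^6).

a_0 = 1; a_1 = -2; a_2 = -1; a_3 = 2/3; a_4 = 1/6; a_5 = -1/15


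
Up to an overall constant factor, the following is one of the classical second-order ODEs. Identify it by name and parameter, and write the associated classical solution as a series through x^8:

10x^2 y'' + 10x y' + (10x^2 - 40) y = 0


All three coefficients share the factor 10; dividing through by 10 gives  x^2 y'' + x y' + (x^2 - 4) y = 0.
This matches the Bessel equation x^2 y'' + x y' + (x^2 - nu^2) y = 0 with nu^2 = 4, so nu = 2; the solution bounded at x = 0 is J_2(x).
Frobenius at x = 0: indicial roots ±nu; for r = nu the recurrence k(k + 2nu) c_k = -c_{k-2} gives the standard series J_nu(x) = sum_{k>=0} (-1)^k / (k! (k+nu)!) (x/2)^(2k+nu). Evaluate the first 4 terms:
  k = 0: (-1)^0 / (0! * 2! * 2^2) x^2 = 1/(1*2*4) x^2 = (1/8) x^2
  k = 1: (-1)^1 / (1! * 3! * 2^4) x^4 = -1/(1*6*16) x^4 = (-1/96) x^4
  k = 2: (-1)^2 / (2! * 4! * 2^6) x^6 = 1/(2*24*64) x^6 = (1/3072) x^6
  k = 3: (-1)^3 / (3! * 5! * 2^8) x^8 = -1/(6*120*256) x^8 = (-1/184320) x^8
Hence J_2(x) = -x^8/184320 + x^6/3072 - x^4/96 + x^2/8 + ....

J_2(x); series = -x^8/184320 + x^6/3072 - x^4/96 + x^2/8


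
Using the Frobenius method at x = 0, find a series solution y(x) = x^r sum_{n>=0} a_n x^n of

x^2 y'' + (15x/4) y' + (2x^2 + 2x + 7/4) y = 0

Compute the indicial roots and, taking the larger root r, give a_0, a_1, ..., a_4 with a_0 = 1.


Write in Frobenius form y'' + (p(x)/x) y' + (q(x)/x^2) y = 0:
  p(x) = 15/4,  q(x) = 2x^2 + 2x + 7/4.
Indicial equation: r(r-1) + (15/4) r + (7/4) = 0 -> roots r_1 = -1, r_2 = -7/4.
Take r = r_1 = -1. Let y(x) = x^r sum_{n>=0} a_n x^n with a_0 = 1.
Substitute y = x^r sum a_n x^n and match x^{r+n}. The recurrence is
  D(n) a_n + 2 a_{n-1} + 2 a_{n-2} = 0,  where D(n) = (r+n)(r+n-1) + (15/4)(r+n) + (7/4).
  a_n = [-2 a_{n-1} - 2 a_{n-2}] / D(n).
Since the indicial polynomial factors as (r - r_1)(r - r_2), D(n) = (r_1 + n - r_1)(r_1 + n - r_2) = n(n + 3/4).
Evaluating step by step (a_0 = 1):
  n = 1: D(1) = 1(1 + 3/4) = 7/4; numerator = -2(1) = -2; a_1 = (-2)/(7/4) = -8/7
  n = 2: D(2) = 2(2 + 3/4) = 11/2; numerator = -2(-8/7) - 2(1) = 2/7; a_2 = (2/7)/(11/2) = 4/77
  n = 3: D(3) = 3(3 + 3/4) = 45/4; numerator = -2(4/77) - 2(-8/7) = 24/11; a_3 = (24/11)/(45/4) = 32/165
  n = 4: D(4) = 4(4 + 3/4) = 19; numerator = -2(32/165) - 2(4/77) = -568/1155; a_4 = (-568/1155)/(19) = -568/21945

r = -1; a_0 = 1; a_1 = -8/7; a_2 = 4/77; a_3 = 32/165; a_4 = -568/21945


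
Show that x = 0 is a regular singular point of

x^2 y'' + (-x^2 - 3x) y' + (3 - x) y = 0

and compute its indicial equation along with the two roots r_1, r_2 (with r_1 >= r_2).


Divide by x^2 to reach normal form y'' + P_1(x) y' + P_2(x) y = 0 with P_1(x) = -1 - 3/x and P_2(x) = -1/x + 3/x^2.
x = 0 is a singular point because the y'-coefficient -1 - 3/x has a pole at x = 0 and the y-coefficient -1/x + 3/x^2 has a pole at x = 0.
It is a regular singular point because x P_1(x) = p(x) = -x - 3 and x^2 P_2(x) = q(x) = 3 - x are polynomials, hence analytic at x = 0.
p(0) = -3,  q(0) = 3.
Indicial equation: r(r-1) + p(0) r + q(0) = 0, i.e. r^2 + (p(0) - 1) r + q(0) = 0, i.e. r^2 - 4 r + 3 = 0.
Discriminant: (-4)^2 - 4(3) = 4, so r = (4 ± 2)/2.
Solving: r_1 = 3, r_2 = 1.

indicial: r^2 - 4 r + 3 = 0; roots r_1 = 3, r_2 = 1


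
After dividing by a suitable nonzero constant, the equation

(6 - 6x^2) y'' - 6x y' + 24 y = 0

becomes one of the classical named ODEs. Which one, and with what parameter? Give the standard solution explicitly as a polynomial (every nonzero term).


All three coefficients share the factor 6; dividing through by 6 gives  (1 - x^2) y'' - x y' + 4 y = 0.
This matches the Chebyshev equation (1 - x^2) y'' - x y' + n^2 y = 0 (note the -x y' term, not -2x y') with n^2 = 4, so n = 2; the polynomial solution is T_2(x).
With y = sum_k a_k x^k, matching x^k gives (k+2)(k+1) a_{k+2} = (k^2 - n^2) a_k = (k - 2)(k + 2) a_k. The right side vanishes at k = 2, so the series with the parity of 2 terminates at degree 2.
Standard normalization: leading coefficient of T_n is 2^(n-1), so a_2 = 2^1 = 2. Work downward with a_k = (k+1)(k+2) a_{k+2} / ((k - 2)(k + 2)):
  a_0 = (1)(2)(2) / ((0 - 2)(0 + 2)) = 4/(-4) = -1
Hence T_2(x) = 2 x^2 - 1.

T_2(x); series = 2 x^2 - 1


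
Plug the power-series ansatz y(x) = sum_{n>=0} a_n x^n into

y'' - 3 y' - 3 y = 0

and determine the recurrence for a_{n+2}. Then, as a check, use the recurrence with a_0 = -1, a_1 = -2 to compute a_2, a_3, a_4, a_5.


Substitute y = sum_n a_n x^n.
y''(x) has coefficient (n+2)(n+1) a_{n+2} at x^n;
-3 y'(x) has coefficient -3 (n+1) a_{n+1} at x^n;
-3 y(x) has coefficient -3 a_n at x^n.
Matching x^n: (n+2)(n+1) a_{n+2} - 3 (n+1) a_{n+1} - 3 a_n = 0.
Thus a_{n+2} = [3 (n+1) a_{n+1} + 3 a_n] / ((n+1)(n+2)).

Check with a_0 = -1, a_1 = -2 (apply the recurrence for n = 0, 1, 2, 3): a_0 = -1, a_1 = -2, a_2 = -9/2, a_3 = -11/2, a_4 = -21/4, a_5 = -159/40.

a_(n+2) = [3 (n+1) a_(n+1) + 3 a_n] / ((n+1)(n+2)); check: a_0 = -1, a_1 = -2, a_2 = -9/2, a_3 = -11/2, a_4 = -21/4, a_5 = -159/40


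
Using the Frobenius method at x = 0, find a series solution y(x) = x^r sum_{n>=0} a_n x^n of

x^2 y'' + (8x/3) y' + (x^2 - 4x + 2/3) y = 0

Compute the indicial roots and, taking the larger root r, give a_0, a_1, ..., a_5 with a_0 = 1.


Write in Frobenius form y'' + (p(x)/x) y' + (q(x)/x^2) y = 0:
  p(x) = 8/3,  q(x) = x^2 - 4x + 2/3.
Indicial equation: r(r-1) + (8/3) r + (2/3) = 0 -> roots r_1 = -2/3, r_2 = -1.
Take r = r_1 = -2/3. Let y(x) = x^r sum_{n>=0} a_n x^n with a_0 = 1.
Substitute y = x^r sum a_n x^n and match x^{r+n}. The recurrence is
  D(n) a_n - 4 a_{n-1} + 1 a_{n-2} = 0,  where D(n) = (r+n)(r+n-1) + (8/3)(r+n) + (2/3).
  a_n = [4 a_{n-1} - 1 a_{n-2}] / D(n).
Since the indicial polynomial factors as (r - r_1)(r - r_2), D(n) = (r_1 + n - r_1)(r_1 + n - r_2) = n(n + 1/3).
Evaluating step by step (a_0 = 1):
  n = 1: D(1) = 1(1 + 1/3) = 4/3; numerator = 4(1) = 4; a_1 = (4)/(4/3) = 3
  n = 2: D(2) = 2(2 + 1/3) = 14/3; numerator = 4(3) - 1(1) = 11; a_2 = (11)/(14/3) = 33/14
  n = 3: D(3) = 3(3 + 1/3) = 10; numerator = 4(33/14) - 1(3) = 45/7; a_3 = (45/7)/(10) = 9/14
  n = 4: D(4) = 4(4 + 1/3) = 52/3; numerator = 4(9/14) - 1(33/14) = 3/14; a_4 = (3/14)/(52/3) = 9/728
  n = 5: D(5) = 5(5 + 1/3) = 80/3; numerator = 4(9/728) - 1(9/14) = -54/91; a_5 = (-54/91)/(80/3) = -81/3640

r = -2/3; a_0 = 1; a_1 = 3; a_2 = 33/14; a_3 = 9/14; a_4 = 9/728; a_5 = -81/3640


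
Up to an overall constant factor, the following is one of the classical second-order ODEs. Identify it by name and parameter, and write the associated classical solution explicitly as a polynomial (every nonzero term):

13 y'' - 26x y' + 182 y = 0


All three coefficients share the factor 13; dividing through by 13 gives  y'' - 2x y' + 14 y = 0.
This matches the Hermite equation y'' - 2x y' + 2n y = 0 with 2n = 14, so n = 7; the polynomial solution is H_7(x).
With y = sum_k a_k x^k, matching x^k gives (k+2)(k+1) a_{k+2} = 2(k - n) a_k = 2(k - 7) a_k. The right side vanishes at k = 7, so the series with the parity of 7 terminates at degree 7.
Standard normalization: leading coefficient of H_n is 2^n, so a_7 = 2^7 = 128. Work downward with a_k = (k+1)(k+2) a_{k+2} / (2(k - n)):
  a_5 = (6)(7)(128) / (2(5 - 7)) = 5376/(-4) = -1344
  a_3 = (4)(5)(-1344) / (2(3 - 7)) = -26880/(-8) = 3360
  a_1 = (2)(3)(3360) / (2(1 - 7)) = 20160/(-12) = -1680
Hence H_7(x) = 128 x^7 - 1344 x^5 + 3360 x^3 - 1680 x.

H_7(x); series = 128 x^7 - 1344 x^5 + 3360 x^3 - 1680 x


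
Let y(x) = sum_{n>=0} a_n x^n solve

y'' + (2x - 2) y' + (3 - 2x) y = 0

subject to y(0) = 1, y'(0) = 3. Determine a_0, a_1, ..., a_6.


Ansatz: y(x) = sum_{n>=0} a_n x^n, so y'(x) = sum_{n>=1} n a_n x^(n-1) and y''(x) = sum_{n>=2} n(n-1) a_n x^(n-2).
Substitute into P(x) y'' + Q(x) y' + R(x) y = 0 with P(x) = 1, Q(x) = 2x - 2, R(x) = 3 - 2x, and match powers of x.
Initial conditions: a_0 = 1, a_1 = 3.
Setting the coefficient of each power of x to zero and solving order by order (substituting the coefficients already found):
  x^0: 2 a_2 - 2 a_1 + 3 a_0 = 0  ->  2 a_2 = 2 a_1 - 3 a_0 = 3  ->  a_2 = 3/2
  x^1: 6 a_3 - 4 a_2 + 5 a_1 - 2 a_0 = 0  ->  6 a_3 = 4 a_2 - 5 a_1 + 2 a_0 = -7  ->  a_3 = -7/6
  x^2: 12 a_4 - 6 a_3 + 7 a_2 - 2 a_1 = 0  ->  12 a_4 = 6 a_3 - 7 a_2 + 2 a_1 = -23/2  ->  a_4 = -23/24
  x^3: 20 a_5 - 8 a_4 + 9 a_3 - 2 a_2 = 0  ->  20 a_5 = 8 a_4 - 9 a_3 + 2 a_2 = 35/6  ->  a_5 = 7/24
  x^4: 30 a_6 - 10 a_5 + 11 a_4 - 2 a_3 = 0  ->  30 a_6 = 10 a_5 - 11 a_4 + 2 a_3 = 89/8  ->  a_6 = 89/240
Truncated series: y(x) = 1 + 3 x + (3/2) x^2 - (7/6) x^3 - (23/24) x^4 + (7/24) x^5 + (89/240) x^6 + O(x^7).

a_0 = 1; a_1 = 3; a_2 = 3/2; a_3 = -7/6; a_4 = -23/24; a_5 = 7/24; a_6 = 89/240


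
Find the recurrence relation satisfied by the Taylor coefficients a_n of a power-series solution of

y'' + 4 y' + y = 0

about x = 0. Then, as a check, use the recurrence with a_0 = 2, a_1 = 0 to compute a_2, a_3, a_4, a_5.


Substitute y = sum_n a_n x^n.
y''(x) has coefficient (n+2)(n+1) a_{n+2} at x^n;
4 y'(x) has coefficient 4 (n+1) a_{n+1} at x^n;
y(x) has coefficient 1 a_n at x^n.
Matching x^n: (n+2)(n+1) a_{n+2} + 4 (n+1) a_{n+1} + 1 a_n = 0.
Thus a_{n+2} = [-4 (n+1) a_{n+1} - 1 a_n] / ((n+1)(n+2)).

Check with a_0 = 2, a_1 = 0 (apply the recurrence for n = 0, 1, 2, 3): a_0 = 2, a_1 = 0, a_2 = -1, a_3 = 4/3, a_4 = -5/4, a_5 = 14/15.

a_(n+2) = [-4 (n+1) a_(n+1) - 1 a_n] / ((n+1)(n+2)); check: a_0 = 2, a_1 = 0, a_2 = -1, a_3 = 4/3, a_4 = -5/4, a_5 = 14/15


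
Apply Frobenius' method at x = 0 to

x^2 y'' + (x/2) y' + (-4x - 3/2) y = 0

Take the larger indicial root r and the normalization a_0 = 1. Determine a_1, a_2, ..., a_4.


Write in Frobenius form y'' + (p(x)/x) y' + (q(x)/x^2) y = 0:
  p(x) = 1/2,  q(x) = -4x - 3/2.
Indicial equation: r(r-1) + (1/2) r + (-3/2) = 0 -> roots r_1 = 3/2, r_2 = -1.
Take r = r_1 = 3/2. Let y(x) = x^r sum_{n>=0} a_n x^n with a_0 = 1.
Substitute y = x^r sum a_n x^n and match x^{r+n}. The recurrence is
  D(n) a_n - 4 a_{n-1} = 0,  where D(n) = (r+n)(r+n-1) + (1/2)(r+n) + (-3/2).
  a_n = 4 / D(n) * a_{n-1}.
Since the indicial polynomial factors as (r - r_1)(r - r_2), D(n) = (r_1 + n - r_1)(r_1 + n - r_2) = n(n + 5/2).
Evaluating step by step (a_0 = 1):
  n = 1: D(1) = 1(1 + 5/2) = 7/2; numerator = 4(1) = 4; a_1 = (4)/(7/2) = 8/7
  n = 2: D(2) = 2(2 + 5/2) = 9; numerator = 4(8/7) = 32/7; a_2 = (32/7)/(9) = 32/63
  n = 3: D(3) = 3(3 + 5/2) = 33/2; numerator = 4(32/63) = 128/63; a_3 = (128/63)/(33/2) = 256/2079
  n = 4: D(4) = 4(4 + 5/2) = 26; numerator = 4(256/2079) = 1024/2079; a_4 = (1024/2079)/(26) = 512/27027

r = 3/2; a_0 = 1; a_1 = 8/7; a_2 = 32/63; a_3 = 256/2079; a_4 = 512/27027


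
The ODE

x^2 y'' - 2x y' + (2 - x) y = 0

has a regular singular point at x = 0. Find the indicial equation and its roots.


Divide by x^2 to reach normal form y'' + P_1(x) y' + P_2(x) y = 0 with P_1(x) = -2/x and P_2(x) = -1/x + 2/x^2.
x = 0 is a singular point because the y'-coefficient -2/x has a pole at x = 0 and the y-coefficient -1/x + 2/x^2 has a pole at x = 0.
It is a regular singular point because x P_1(x) = p(x) = -2 and x^2 P_2(x) = q(x) = 2 - x are polynomials, hence analytic at x = 0.
p(0) = -2,  q(0) = 2.
Indicial equation: r(r-1) + p(0) r + q(0) = 0, i.e. r^2 + (p(0) - 1) r + q(0) = 0, i.e. r^2 - 3 r + 2 = 0.
Discriminant: (-3)^2 - 4(2) = 1, so r = (3 ± 1)/2.
Solving: r_1 = 2, r_2 = 1.

indicial: r^2 - 3 r + 2 = 0; roots r_1 = 2, r_2 = 1


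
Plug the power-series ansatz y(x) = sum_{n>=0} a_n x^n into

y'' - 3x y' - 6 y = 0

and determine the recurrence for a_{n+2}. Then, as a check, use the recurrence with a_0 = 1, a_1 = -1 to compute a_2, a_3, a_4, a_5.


Substitute y = sum_n a_n x^n.
y''(x) has coefficient (n+2)(n+1) a_{n+2} at x^n;
-3 x y'(x) has coefficient -3 n a_n at x^n (shift);
-6 y(x) has coefficient -6 a_n at x^n.
Matching x^n: (n+2)(n+1) a_{n+2} + (-3n - 6) a_n = 0.
Thus a_{n+2} = (3n + 6) / ((n+1)(n+2)) * a_n.

Check with a_0 = 1, a_1 = -1 (apply the recurrence for n = 0, 1, 2, 3): a_0 = 1, a_1 = -1, a_2 = 3, a_3 = -3/2, a_4 = 3, a_5 = -9/8.

a_(n+2) = (3n + 6) / ((n+1)(n+2)) * a_n; check: a_0 = 1, a_1 = -1, a_2 = 3, a_3 = -3/2, a_4 = 3, a_5 = -9/8


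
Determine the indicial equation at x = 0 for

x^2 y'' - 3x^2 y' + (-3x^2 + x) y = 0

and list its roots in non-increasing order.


Divide by x^2 to reach normal form y'' + P_1(x) y' + P_2(x) y = 0 with P_1(x) = -3 and P_2(x) = -3 + 1/x.
x = 0 is a singular point because the y-coefficient -3 + 1/x has a pole at x = 0.
It is a regular singular point because x P_1(x) = p(x) = -3x and x^2 P_2(x) = q(x) = -3x^2 + x are polynomials, hence analytic at x = 0.
p(0) = 0,  q(0) = 0.
Indicial equation: r(r-1) + p(0) r + q(0) = 0, i.e. r^2 + (p(0) - 1) r + q(0) = 0, i.e. r^2 - 1 r = 0.
Discriminant: (-1)^2 - 4(0) = 1, so r = (1 ± 1)/2.
Solving: r_1 = 1, r_2 = 0.

indicial: r^2 - 1 r = 0; roots r_1 = 1, r_2 = 0


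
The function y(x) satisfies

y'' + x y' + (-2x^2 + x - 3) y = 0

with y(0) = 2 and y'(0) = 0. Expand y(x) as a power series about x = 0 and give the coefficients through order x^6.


Ansatz: y(x) = sum_{n>=0} a_n x^n, so y'(x) = sum_{n>=1} n a_n x^(n-1) and y''(x) = sum_{n>=2} n(n-1) a_n x^(n-2).
Substitute into P(x) y'' + Q(x) y' + R(x) y = 0 with P(x) = 1, Q(x) = x, R(x) = -2x^2 + x - 3, and match powers of x.
Initial conditions: a_0 = 2, a_1 = 0.
Setting the coefficient of each power of x to zero and solving order by order (substituting the coefficients already found):
  x^0: 2 a_2 - 3 a_0 = 0  ->  2 a_2 = 3 a_0 = 6  ->  a_2 = 3
  x^1: 6 a_3 - 2 a_1 + a_0 = 0  ->  6 a_3 = 2 a_1 - a_0 = -2  ->  a_3 = -1/3
  x^2: 12 a_4 - a_2 + a_1 - 2 a_0 = 0  ->  12 a_4 = a_2 - a_1 + 2 a_0 = 7  ->  a_4 = 7/12
  x^3: 20 a_5 + a_2 - 2 a_1 = 0  ->  20 a_5 = -a_2 + 2 a_1 = -3  ->  a_5 = -3/20
  x^4: 30 a_6 + a_4 + a_3 - 2 a_2 = 0  ->  30 a_6 = -a_4 - a_3 + 2 a_2 = 23/4  ->  a_6 = 23/120
Truncated series: y(x) = 2 + 3 x^2 - (1/3) x^3 + (7/12) x^4 - (3/20) x^5 + (23/120) x^6 + O(x^7).

a_0 = 2; a_1 = 0; a_2 = 3; a_3 = -1/3; a_4 = 7/12; a_5 = -3/20; a_6 = 23/120


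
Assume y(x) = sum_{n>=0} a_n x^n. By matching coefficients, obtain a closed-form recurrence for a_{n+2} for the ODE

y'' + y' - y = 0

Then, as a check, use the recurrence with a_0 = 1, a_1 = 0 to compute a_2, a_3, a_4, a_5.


Substitute y = sum_n a_n x^n.
y''(x) has coefficient (n+2)(n+1) a_{n+2} at x^n;
y'(x) has coefficient (n+1) a_{n+1} at x^n;
-y(x) has coefficient -1 a_n at x^n.
Matching x^n: (n+2)(n+1) a_{n+2} + (n+1) a_{n+1} - 1 a_n = 0.
Thus a_{n+2} = [-(n+1) a_{n+1} + 1 a_n] / ((n+1)(n+2)).

Check with a_0 = 1, a_1 = 0 (apply the recurrence for n = 0, 1, 2, 3): a_0 = 1, a_1 = 0, a_2 = 1/2, a_3 = -1/6, a_4 = 1/12, a_5 = -1/40.

a_(n+2) = [-(n+1) a_(n+1) + 1 a_n] / ((n+1)(n+2)); check: a_0 = 1, a_1 = 0, a_2 = 1/2, a_3 = -1/6, a_4 = 1/12, a_5 = -1/40


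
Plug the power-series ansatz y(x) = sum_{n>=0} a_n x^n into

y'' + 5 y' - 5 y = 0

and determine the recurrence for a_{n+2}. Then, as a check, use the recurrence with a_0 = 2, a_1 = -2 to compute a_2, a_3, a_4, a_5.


Substitute y = sum_n a_n x^n.
y''(x) has coefficient (n+2)(n+1) a_{n+2} at x^n;
5 y'(x) has coefficient 5 (n+1) a_{n+1} at x^n;
-5 y(x) has coefficient -5 a_n at x^n.
Matching x^n: (n+2)(n+1) a_{n+2} + 5 (n+1) a_{n+1} - 5 a_n = 0.
Thus a_{n+2} = [-5 (n+1) a_{n+1} + 5 a_n] / ((n+1)(n+2)).

Check with a_0 = 2, a_1 = -2 (apply the recurrence for n = 0, 1, 2, 3): a_0 = 2, a_1 = -2, a_2 = 10, a_3 = -55/3, a_4 = 325/12, a_5 = -95/3.

a_(n+2) = [-5 (n+1) a_(n+1) + 5 a_n] / ((n+1)(n+2)); check: a_0 = 2, a_1 = -2, a_2 = 10, a_3 = -55/3, a_4 = 325/12, a_5 = -95/3


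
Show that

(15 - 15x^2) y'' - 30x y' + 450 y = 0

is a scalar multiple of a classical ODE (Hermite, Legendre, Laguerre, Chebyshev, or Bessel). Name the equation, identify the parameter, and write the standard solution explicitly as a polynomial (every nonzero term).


All three coefficients share the factor 15; dividing through by 15 gives  (1 - x^2) y'' - 2x y' + 30 y = 0.
This matches the Legendre equation (1 - x^2) y'' - 2x y' + n(n+1) y = 0 (note the -2x y' term) with n(n+1) = 30, so n = 5; the polynomial solution is P_5(x).
With y = sum_k a_k x^k, matching x^k gives (k+2)(k+1) a_{k+2} = [k(k+1) - n(n+1)] a_k = (k - 5)(k + 6) a_k. The right side vanishes at k = 5, so the series with the parity of 5 terminates at degree 5.
Standard normalization (P_n(1) = 1): leading coefficient (2n)!/(2^n (n!)^2) = 3628800/(32*14400) = 63/8, so a_5 = 63/8. Work downward with a_k = (k+1)(k+2) a_{k+2} / ((k - 5)(k + 6)):
  a_3 = (4)(5)(63/8) / ((3 - 5)(3 + 6)) = (315/2)/(-18) = -35/4
  a_1 = (2)(3)(-35/4) / ((1 - 5)(1 + 6)) = (-105/2)/(-28) = 15/8
Hence P_5(x) = 63 x^5/8 - 35 x^3/4 + 15 x/8.

P_5(x); series = 63 x^5/8 - 35 x^3/4 + 15 x/8


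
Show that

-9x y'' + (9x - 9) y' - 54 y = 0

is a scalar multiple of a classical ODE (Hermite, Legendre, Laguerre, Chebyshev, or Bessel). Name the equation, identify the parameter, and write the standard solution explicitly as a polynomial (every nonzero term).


All three coefficients share the factor -9; dividing through by -9 gives  x y'' + (1 - x) y' + 6 y = 0.
This matches the Laguerre equation x y'' + (1 - x) y' + n y = 0 with n = 6; the polynomial solution is L_6(x).
With y = sum_k a_k x^k, matching x^k gives (k+1)k a_{k+1} + (k+1) a_{k+1} - k a_k + n a_k = 0, i.e. (k+1)^2 a_{k+1} = (k - n) a_k = (k - 6) a_k. The right side vanishes at k = 6, so the series terminates at degree 6.
Standard normalization L_n(0) = 1 gives a_0 = 1. Work upward with a_{k+1} = (k - 6) a_k / (k+1)^2:
  a_1 = (0 - 6)(1) / 1^2 = -6/1 = -6
  a_2 = (1 - 6)(-6) / 2^2 = 30/4 = 15/2
  a_3 = (2 - 6)(15/2) / 3^2 = -30/9 = -10/3
  a_4 = (3 - 6)(-10/3) / 4^2 = 10/16 = 5/8
  a_5 = (4 - 6)(5/8) / 5^2 = (-5/4)/25 = -1/20
  a_6 = (5 - 6)(-1/20) / 6^2 = (1/20)/36 = 1/720
Hence L_6(x) = x^6/720 - x^5/20 + 5 x^4/8 - 10 x^3/3 + 15 x^2/2 - 6 x + 1.

L_6(x); series = x^6/720 - x^5/20 + 5 x^4/8 - 10 x^3/3 + 15 x^2/2 - 6 x + 1


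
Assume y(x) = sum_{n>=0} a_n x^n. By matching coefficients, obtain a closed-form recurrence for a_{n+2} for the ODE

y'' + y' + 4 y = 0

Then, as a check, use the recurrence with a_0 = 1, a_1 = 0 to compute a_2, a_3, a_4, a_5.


Substitute y = sum_n a_n x^n.
y''(x) has coefficient (n+2)(n+1) a_{n+2} at x^n;
y'(x) has coefficient (n+1) a_{n+1} at x^n;
4 y(x) has coefficient 4 a_n at x^n.
Matching x^n: (n+2)(n+1) a_{n+2} + (n+1) a_{n+1} + 4 a_n = 0.
Thus a_{n+2} = [-(n+1) a_{n+1} - 4 a_n] / ((n+1)(n+2)).

Check with a_0 = 1, a_1 = 0 (apply the recurrence for n = 0, 1, 2, 3): a_0 = 1, a_1 = 0, a_2 = -2, a_3 = 2/3, a_4 = 1/2, a_5 = -7/30.

a_(n+2) = [-(n+1) a_(n+1) - 4 a_n] / ((n+1)(n+2)); check: a_0 = 1, a_1 = 0, a_2 = -2, a_3 = 2/3, a_4 = 1/2, a_5 = -7/30


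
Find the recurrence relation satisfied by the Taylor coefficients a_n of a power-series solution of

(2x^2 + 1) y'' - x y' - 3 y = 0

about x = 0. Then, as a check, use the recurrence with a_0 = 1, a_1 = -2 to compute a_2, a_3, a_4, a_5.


Substitute y = sum_n a_n x^n.
(1 + 2 x^2) y'' contributes (n+2)(n+1) a_{n+2} + 2 n(n-1) a_n at x^n.
-x y'(x) contributes -n a_n at x^n.
-3 y(x) contributes -3 a_n at x^n.
Matching x^n: (n+2)(n+1) a_{n+2} + (2 n(n-1) - n - 3) a_n = 0.
Thus a_{n+2} = (-2 n(n-1) + n + 3) / ((n+1)(n+2)) * a_n.

Check with a_0 = 1, a_1 = -2 (apply the recurrence for n = 0, 1, 2, 3): a_0 = 1, a_1 = -2, a_2 = 3/2, a_3 = -4/3, a_4 = 1/8, a_5 = 2/5.

a_(n+2) = (-2 n(n-1) + n + 3) / ((n+1)(n+2)) * a_n; check: a_0 = 1, a_1 = -2, a_2 = 3/2, a_3 = -4/3, a_4 = 1/8, a_5 = 2/5


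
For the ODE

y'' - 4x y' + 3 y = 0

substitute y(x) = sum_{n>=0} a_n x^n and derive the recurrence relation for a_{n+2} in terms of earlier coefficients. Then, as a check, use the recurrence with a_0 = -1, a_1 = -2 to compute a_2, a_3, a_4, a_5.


Substitute y = sum_n a_n x^n.
y''(x) has coefficient (n+2)(n+1) a_{n+2} at x^n;
-4 x y'(x) has coefficient -4 n a_n at x^n (shift);
3 y(x) has coefficient 3 a_n at x^n.
Matching x^n: (n+2)(n+1) a_{n+2} + (-4n + 3) a_n = 0.
Thus a_{n+2} = (4n - 3) / ((n+1)(n+2)) * a_n.

Check with a_0 = -1, a_1 = -2 (apply the recurrence for n = 0, 1, 2, 3): a_0 = -1, a_1 = -2, a_2 = 3/2, a_3 = -1/3, a_4 = 5/8, a_5 = -3/20.

a_(n+2) = (4n - 3) / ((n+1)(n+2)) * a_n; check: a_0 = -1, a_1 = -2, a_2 = 3/2, a_3 = -1/3, a_4 = 5/8, a_5 = -3/20


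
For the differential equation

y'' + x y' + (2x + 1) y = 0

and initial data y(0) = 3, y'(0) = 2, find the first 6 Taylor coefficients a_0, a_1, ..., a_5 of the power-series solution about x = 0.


Ansatz: y(x) = sum_{n>=0} a_n x^n, so y'(x) = sum_{n>=1} n a_n x^(n-1) and y''(x) = sum_{n>=2} n(n-1) a_n x^(n-2).
Substitute into P(x) y'' + Q(x) y' + R(x) y = 0 with P(x) = 1, Q(x) = x, R(x) = 2x + 1, and match powers of x.
Initial conditions: a_0 = 3, a_1 = 2.
Setting the coefficient of each power of x to zero and solving order by order (substituting the coefficients already found):
  x^0: 2 a_2 + a_0 = 0  ->  2 a_2 = -a_0 = -3  ->  a_2 = -3/2
  x^1: 6 a_3 + 2 a_1 + 2 a_0 = 0  ->  6 a_3 = -2 a_1 - 2 a_0 = -10  ->  a_3 = -5/3
  x^2: 12 a_4 + 3 a_2 + 2 a_1 = 0  ->  12 a_4 = -3 a_2 - 2 a_1 = 1/2  ->  a_4 = 1/24
  x^3: 20 a_5 + 4 a_3 + 2 a_2 = 0  ->  20 a_5 = -4 a_3 - 2 a_2 = 29/3  ->  a_5 = 29/60
Truncated series: y(x) = 3 + 2 x - (3/2) x^2 - (5/3) x^3 + (1/24) x^4 + (29/60) x^5 + O(x^6).

a_0 = 3; a_1 = 2; a_2 = -3/2; a_3 = -5/3; a_4 = 1/24; a_5 = 29/60


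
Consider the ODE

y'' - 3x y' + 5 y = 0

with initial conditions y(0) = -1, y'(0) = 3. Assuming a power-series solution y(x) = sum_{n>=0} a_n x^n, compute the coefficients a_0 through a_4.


Ansatz: y(x) = sum_{n>=0} a_n x^n, so y'(x) = sum_{n>=1} n a_n x^(n-1) and y''(x) = sum_{n>=2} n(n-1) a_n x^(n-2).
Substitute into P(x) y'' + Q(x) y' + R(x) y = 0 with P(x) = 1, Q(x) = -3x, R(x) = 5, and match powers of x.
Initial conditions: a_0 = -1, a_1 = 3.
Setting the coefficient of each power of x to zero and solving order by order (substituting the coefficients already found):
  x^0: 2 a_2 + 5 a_0 = 0  ->  2 a_2 = -5 a_0 = 5  ->  a_2 = 5/2
  x^1: 6 a_3 + 2 a_1 = 0  ->  6 a_3 = -2 a_1 = -6  ->  a_3 = -1
  x^2: 12 a_4 - a_2 = 0  ->  12 a_4 = a_2 = 5/2  ->  a_4 = 5/24
Truncated series: y(x) = -1 + 3 x + (5/2) x^2 - x^3 + (5/24) x^4 + O(x^5).

a_0 = -1; a_1 = 3; a_2 = 5/2; a_3 = -1; a_4 = 5/24
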